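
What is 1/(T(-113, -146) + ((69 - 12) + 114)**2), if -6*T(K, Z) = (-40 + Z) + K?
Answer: 6/175745 ≈ 3.4140e-5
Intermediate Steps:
T(K, Z) = 20/3 - K/6 - Z/6 (T(K, Z) = -((-40 + Z) + K)/6 = -(-40 + K + Z)/6 = 20/3 - K/6 - Z/6)
1/(T(-113, -146) + ((69 - 12) + 114)**2) = 1/((20/3 - 1/6*(-113) - 1/6*(-146)) + ((69 - 12) + 114)**2) = 1/((20/3 + 113/6 + 73/3) + (57 + 114)**2) = 1/(299/6 + 171**2) = 1/(299/6 + 29241) = 1/(175745/6) = 6/175745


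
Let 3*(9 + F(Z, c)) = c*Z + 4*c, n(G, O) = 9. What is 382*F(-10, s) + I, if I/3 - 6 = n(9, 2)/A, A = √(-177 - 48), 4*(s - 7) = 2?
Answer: -9150 - 9*I/5 ≈ -9150.0 - 1.8*I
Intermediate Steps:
s = 15/2 (s = 7 + (¼)*2 = 7 + ½ = 15/2 ≈ 7.5000)
A = 15*I (A = √(-225) = 15*I ≈ 15.0*I)
F(Z, c) = -9 + 4*c/3 + Z*c/3 (F(Z, c) = -9 + (c*Z + 4*c)/3 = -9 + (Z*c + 4*c)/3 = -9 + (4*c + Z*c)/3 = -9 + (4*c/3 + Z*c/3) = -9 + 4*c/3 + Z*c/3)
I = 18 - 9*I/5 (I = 18 + 3*(9/((15*I))) = 18 + 3*(9*(-I/15)) = 18 + 3*(-3*I/5) = 18 - 9*I/5 ≈ 18.0 - 1.8*I)
382*F(-10, s) + I = 382*(-9 + (4/3)*(15/2) + (⅓)*(-10)*(15/2)) + (18 - 9*I/5) = 382*(-9 + 10 - 25) + (18 - 9*I/5) = 382*(-24) + (18 - 9*I/5) = -9168 + (18 - 9*I/5) = -9150 - 9*I/5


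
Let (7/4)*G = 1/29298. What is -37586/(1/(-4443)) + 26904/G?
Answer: 1546403034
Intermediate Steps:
G = 2/102543 (G = (4/7)/29298 = (4/7)*(1/29298) = 2/102543 ≈ 1.9504e-5)
-37586/(1/(-4443)) + 26904/G = -37586/(1/(-4443)) + 26904/(2/102543) = -37586/(-1/4443) + 26904*(102543/2) = -37586*(-4443) + 1379408436 = 166994598 + 1379408436 = 1546403034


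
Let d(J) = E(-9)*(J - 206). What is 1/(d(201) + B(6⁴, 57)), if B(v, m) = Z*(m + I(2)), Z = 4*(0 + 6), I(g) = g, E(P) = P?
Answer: 1/1461 ≈ 0.00068446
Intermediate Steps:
Z = 24 (Z = 4*6 = 24)
B(v, m) = 48 + 24*m (B(v, m) = 24*(m + 2) = 24*(2 + m) = 48 + 24*m)
d(J) = 1854 - 9*J (d(J) = -9*(J - 206) = -9*(-206 + J) = 1854 - 9*J)
1/(d(201) + B(6⁴, 57)) = 1/((1854 - 9*201) + (48 + 24*57)) = 1/((1854 - 1809) + (48 + 1368)) = 1/(45 + 1416) = 1/1461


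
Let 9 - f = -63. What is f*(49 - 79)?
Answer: -2160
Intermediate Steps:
f = 72 (f = 9 - 1*(-63) = 9 + 63 = 72)
f*(49 - 79) = 72*(49 - 79) = 72*(-30) = -2160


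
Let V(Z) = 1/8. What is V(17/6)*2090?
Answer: 1045/4 ≈ 261.25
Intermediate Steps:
V(Z) = ⅛
V(17/6)*2090 = (⅛)*2090 = 1045/4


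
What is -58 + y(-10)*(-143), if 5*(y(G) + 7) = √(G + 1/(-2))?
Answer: 943 - 143*I*√42/10 ≈ 943.0 - 92.675*I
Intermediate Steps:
y(G) = -7 + √(-½ + G)/5 (y(G) = -7 + √(G + 1/(-2))/5 = -7 + √(G - ½)/5 = -7 + √(-½ + G)/5)
-58 + y(-10)*(-143) = -58 + (-7 + √(-2 + 4*(-10))/10)*(-143) = -58 + (-7 + √(-2 - 40)/10)*(-143) = -58 + (-7 + √(-42)/10)*(-143) = -58 + (-7 + (I*√42)/10)*(-143) = -58 + (-7 + I*√42/10)*(-143) = -58 + (1001 - 143*I*√42/10) = 943 - 143*I*√42/10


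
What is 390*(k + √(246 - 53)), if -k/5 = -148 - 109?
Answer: 501150 + 390*√193 ≈ 5.0657e+5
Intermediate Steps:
k = 1285 (k = -5*(-148 - 109) = -5*(-257) = 1285)
390*(k + √(246 - 53)) = 390*(1285 + √(246 - 53)) = 390*(1285 + √193) = 501150 + 390*√193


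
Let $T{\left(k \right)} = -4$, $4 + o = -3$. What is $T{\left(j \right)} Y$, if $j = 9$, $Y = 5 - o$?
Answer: $-48$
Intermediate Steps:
$o = -7$ ($o = -4 - 3 = -7$)
$Y = 12$ ($Y = 5 - -7 = 5 + 7 = 12$)
$T{\left(j \right)} Y = \left(-4\right) 12 = -48$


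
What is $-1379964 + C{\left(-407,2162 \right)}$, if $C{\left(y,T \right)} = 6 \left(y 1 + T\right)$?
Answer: $-1369434$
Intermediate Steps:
$C{\left(y,T \right)} = 6 T + 6 y$ ($C{\left(y,T \right)} = 6 \left(y + T\right) = 6 \left(T + y\right) = 6 T + 6 y$)
$-1379964 + C{\left(-407,2162 \right)} = -1379964 + \left(6 \cdot 2162 + 6 \left(-407\right)\right) = -1379964 + \left(12972 - 2442\right) = -1379964 + 10530 = -1369434$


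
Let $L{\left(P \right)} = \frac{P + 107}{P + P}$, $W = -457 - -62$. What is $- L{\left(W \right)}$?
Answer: $- \frac{144}{395} \approx -0.36456$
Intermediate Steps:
$W = -395$ ($W = -457 + 62 = -395$)
$L{\left(P \right)} = \frac{107 + P}{2 P}$
$- L{\left(W \right)} = - \frac{107 - 395}{2 \left(-395\right)} = - \frac{\left(-1\right) \left(-288\right)}{2 \cdot 395} = \left(-1\right) \frac{144}{395} = - \frac{144}{395}$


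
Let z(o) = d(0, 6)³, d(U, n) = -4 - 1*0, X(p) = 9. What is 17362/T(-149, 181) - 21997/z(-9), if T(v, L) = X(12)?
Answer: 1309141/576 ≈ 2272.8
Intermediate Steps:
d(U, n) = -4 (d(U, n) = -4 + 0 = -4)
T(v, L) = 9
z(o) = -64 (z(o) = (-4)³ = -64)
17362/T(-149, 181) - 21997/z(-9) = 17362/9 - 21997/(-64) = 17362*(⅑) - 21997*(-1/64) = 17362/9 + 21997/64 = 1309141/576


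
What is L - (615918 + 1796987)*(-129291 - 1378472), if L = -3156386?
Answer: 3638085725129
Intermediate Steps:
L - (615918 + 1796987)*(-129291 - 1378472) = -3156386 - (615918 + 1796987)*(-129291 - 1378472) = -3156386 - 2412905*(-1507763) = -3156386 - 1*(-3638088881515) = -3156386 + 3638088881515 = 3638085725129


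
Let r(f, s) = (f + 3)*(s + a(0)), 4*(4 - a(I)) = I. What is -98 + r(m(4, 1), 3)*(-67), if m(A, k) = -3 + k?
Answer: -567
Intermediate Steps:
a(I) = 4 - I/4
r(f, s) = (3 + f)*(4 + s) (r(f, s) = (f + 3)*(s + (4 - 1/4*0)) = (3 + f)*(s + (4 + 0)) = (3 + f)*(s + 4) = (3 + f)*(4 + s))
-98 + r(m(4, 1), 3)*(-67) = -98 + (12 + 3*3 + 4*(-3 + 1) + (-3 + 1)*3)*(-67) = -98 + (12 + 9 + 4*(-2) - 2*3)*(-67) = -98 + (12 + 9 - 8 - 6)*(-67) = -98 + 7*(-67) = -98 - 469 = -567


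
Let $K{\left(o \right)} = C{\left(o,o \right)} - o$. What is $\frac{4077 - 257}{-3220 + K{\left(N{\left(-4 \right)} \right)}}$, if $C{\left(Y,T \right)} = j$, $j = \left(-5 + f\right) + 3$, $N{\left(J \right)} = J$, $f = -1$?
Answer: $- \frac{3820}{3219} \approx -1.1867$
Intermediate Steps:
$j = -3$ ($j = \left(-5 - 1\right) + 3 = -6 + 3 = -3$)
$C{\left(Y,T \right)} = -3$
$K{\left(o \right)} = -3 - o$
$\frac{4077 - 257}{-3220 + K{\left(N{\left(-4 \right)} \right)}} = \frac{4077 - 257}{-3220 - -1} = \frac{3820}{-3220 + \left(-3 + 4\right)} = \frac{3820}{-3220 + 1} = \frac{3820}{-3219} = 3820 \left(- \frac{1}{3219}\right) = - \frac{3820}{3219}$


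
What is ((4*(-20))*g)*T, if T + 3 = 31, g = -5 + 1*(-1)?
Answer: 13440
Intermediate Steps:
g = -6 (g = -5 - 1 = -6)
T = 28 (T = -3 + 31 = 28)
((4*(-20))*g)*T = ((4*(-20))*(-6))*28 = -80*(-6)*28 = 480*28 = 13440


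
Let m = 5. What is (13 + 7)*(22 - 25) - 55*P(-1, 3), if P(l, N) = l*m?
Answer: 215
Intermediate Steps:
P(l, N) = 5*l (P(l, N) = l*5 = 5*l)
(13 + 7)*(22 - 25) - 55*P(-1, 3) = (13 + 7)*(22 - 25) - 275*(-1) = 20*(-3) - 55*(-5) = -60 + 275 = 215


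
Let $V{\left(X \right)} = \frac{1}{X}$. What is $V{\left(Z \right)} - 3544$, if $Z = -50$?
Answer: $- \frac{177201}{50} \approx -3544.0$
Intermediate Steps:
$V{\left(Z \right)} - 3544 = \frac{1}{-50} - 3544 = - \frac{1}{50} - 3544 = - \frac{177201}{50}$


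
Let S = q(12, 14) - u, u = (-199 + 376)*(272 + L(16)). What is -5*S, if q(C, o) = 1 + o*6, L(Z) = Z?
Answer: 254455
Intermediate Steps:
q(C, o) = 1 + 6*o
u = 50976 (u = (-199 + 376)*(272 + 16) = 177*288 = 50976)
S = -50891 (S = (1 + 6*14) - 1*50976 = (1 + 84) - 50976 = 85 - 50976 = -50891)
-5*S = -5*(-50891) = 254455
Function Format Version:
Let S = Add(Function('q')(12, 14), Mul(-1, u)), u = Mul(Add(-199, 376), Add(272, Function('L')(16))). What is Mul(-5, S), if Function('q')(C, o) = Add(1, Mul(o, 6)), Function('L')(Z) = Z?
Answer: 254455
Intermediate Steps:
Function('q')(C, o) = Add(1, Mul(6, o))
u = 50976 (u = Mul(Add(-199, 376), Add(272, 16)) = Mul(177, 288) = 50976)
S = -50891 (S = Add(Add(1, Mul(6, 14)), Mul(-1, 50976)) = Add(Add(1, 84), -50976) = Add(85, -50976) = -50891)
Mul(-5, S) = Mul(-5, -50891) = 254455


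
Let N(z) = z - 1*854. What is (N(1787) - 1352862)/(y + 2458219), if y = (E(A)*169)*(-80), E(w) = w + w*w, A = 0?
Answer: -1351929/2458219 ≈ -0.54996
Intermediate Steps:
N(z) = -854 + z (N(z) = z - 854 = -854 + z)
E(w) = w + w²
y = 0 (y = ((0*(1 + 0))*169)*(-80) = ((0*1)*169)*(-80) = (0*169)*(-80) = 0*(-80) = 0)
(N(1787) - 1352862)/(y + 2458219) = ((-854 + 1787) - 1352862)/(0 + 2458219) = (933 - 1352862)/2458219 = -1351929*1/2458219 = -1351929/2458219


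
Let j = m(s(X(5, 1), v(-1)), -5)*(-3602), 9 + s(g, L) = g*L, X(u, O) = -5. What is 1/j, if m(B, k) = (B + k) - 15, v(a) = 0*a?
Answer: 1/104458 ≈ 9.5732e-6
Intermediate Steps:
v(a) = 0
s(g, L) = -9 + L*g (s(g, L) = -9 + g*L = -9 + L*g)
m(B, k) = -15 + B + k
j = 104458 (j = (-15 + (-9 + 0*(-5)) - 5)*(-3602) = (-15 + (-9 + 0) - 5)*(-3602) = (-15 - 9 - 5)*(-3602) = -29*(-3602) = 104458)
1/j = 1/104458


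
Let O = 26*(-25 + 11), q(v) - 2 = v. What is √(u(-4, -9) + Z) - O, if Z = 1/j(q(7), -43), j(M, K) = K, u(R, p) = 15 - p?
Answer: 364 + √44333/43 ≈ 368.90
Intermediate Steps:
q(v) = 2 + v
Z = -1/43 (Z = 1/(-43) = -1/43 ≈ -0.023256)
O = -364 (O = 26*(-14) = -364)
√(u(-4, -9) + Z) - O = √((15 - 1*(-9)) - 1/43) - 1*(-364) = √((15 + 9) - 1/43) + 364 = √(24 - 1/43) + 364 = √(1031/43) + 364 = √44333/43 + 364 = 364 + √44333/43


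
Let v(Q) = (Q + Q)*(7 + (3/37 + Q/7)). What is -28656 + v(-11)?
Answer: -7453298/259 ≈ -28777.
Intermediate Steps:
v(Q) = 2*Q*(262/37 + Q/7) (v(Q) = (2*Q)*(7 + (3*(1/37) + Q*(⅐))) = (2*Q)*(7 + (3/37 + Q/7)) = (2*Q)*(262/37 + Q/7) = 2*Q*(262/37 + Q/7))
-28656 + v(-11) = -28656 + (2/259)*(-11)*(1834 + 37*(-11)) = -28656 + (2/259)*(-11)*(1834 - 407) = -28656 + (2/259)*(-11)*1427 = -28656 - 31394/259 = -7453298/259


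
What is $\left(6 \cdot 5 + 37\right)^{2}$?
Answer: $4489$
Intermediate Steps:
$\left(6 \cdot 5 + 37\right)^{2} = \left(30 + 37\right)^{2} = 67^{2} = 4489$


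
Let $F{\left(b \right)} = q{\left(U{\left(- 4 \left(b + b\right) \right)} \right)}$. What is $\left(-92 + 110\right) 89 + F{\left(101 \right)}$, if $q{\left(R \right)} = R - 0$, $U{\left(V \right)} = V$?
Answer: $794$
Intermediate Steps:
$q{\left(R \right)} = R$ ($q{\left(R \right)} = R + 0 = R$)
$F{\left(b \right)} = - 8 b$ ($F{\left(b \right)} = - 4 \left(b + b\right) = - 4 \cdot 2 b = - 8 b$)
$\left(-92 + 110\right) 89 + F{\left(101 \right)} = \left(-92 + 110\right) 89 - 808 = 18 \cdot 89 - 808 = 1602 - 808 = 794$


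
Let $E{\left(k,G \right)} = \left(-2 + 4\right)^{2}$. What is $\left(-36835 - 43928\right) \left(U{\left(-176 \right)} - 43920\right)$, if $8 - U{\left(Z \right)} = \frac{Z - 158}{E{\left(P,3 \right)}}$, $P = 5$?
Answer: $\frac{7079442291}{2} \approx 3.5397 \cdot 10^{9}$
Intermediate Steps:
$E{\left(k,G \right)} = 4$ ($E{\left(k,G \right)} = 2^{2} = 4$)
$U{\left(Z \right)} = \frac{95}{2} - \frac{Z}{4}$ ($U{\left(Z \right)} = 8 - \frac{Z - 158}{4} = 8 - \left(-158 + Z\right) \frac{1}{4} = 8 - \left(- \frac{79}{2} + \frac{Z}{4}\right) = \frac{95}{2} - \frac{Z}{4}$)
$\left(-36835 - 43928\right) \left(U{\left(-176 \right)} - 43920\right) = \left(-36835 - 43928\right) \left(\left(\frac{95}{2} - -44\right) - 43920\right) = - 80763 \left(\left(\frac{95}{2} + 44\right) - 43920\right) = - 80763 \left(\frac{183}{2} - 43920\right) = \left(-80763\right) \left(- \frac{87657}{2}\right) = \frac{7079442291}{2}$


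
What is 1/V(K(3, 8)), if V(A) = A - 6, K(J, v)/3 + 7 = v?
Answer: -⅓ ≈ -0.33333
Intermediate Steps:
K(J, v) = -21 + 3*v
V(A) = -6 + A
1/V(K(3, 8)) = 1/(-6 + (-21 + 3*8)) = 1/(-6 + (-21 + 24)) = 1/(-6 + 3) = 1/(-3) = -⅓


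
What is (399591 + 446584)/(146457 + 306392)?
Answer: 846175/452849 ≈ 1.8686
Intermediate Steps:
(399591 + 446584)/(146457 + 306392) = 846175/452849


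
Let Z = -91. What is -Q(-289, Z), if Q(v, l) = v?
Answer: 289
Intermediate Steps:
-Q(-289, Z) = -1*(-289) = 289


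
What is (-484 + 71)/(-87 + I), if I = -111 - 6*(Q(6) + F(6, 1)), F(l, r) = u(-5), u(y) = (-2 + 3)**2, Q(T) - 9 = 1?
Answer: 413/264 ≈ 1.5644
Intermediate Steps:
Q(T) = 10 (Q(T) = 9 + 1 = 10)
u(y) = 1 (u(y) = 1**2 = 1)
F(l, r) = 1
I = -177 (I = -111 - 6*(10 + 1) = -111 - 6*11 = -111 - 66 = -177)
(-484 + 71)/(-87 + I) = (-484 + 71)/(-87 - 177) = -413/(-264) = -413*(-1/264) = 413/264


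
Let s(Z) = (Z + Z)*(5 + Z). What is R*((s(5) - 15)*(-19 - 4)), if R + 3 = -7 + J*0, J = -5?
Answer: 19550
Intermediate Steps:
R = -10 (R = -3 + (-7 - 5*0) = -3 + (-7 + 0) = -3 - 7 = -10)
s(Z) = 2*Z*(5 + Z) (s(Z) = (2*Z)*(5 + Z) = 2*Z*(5 + Z))
R*((s(5) - 15)*(-19 - 4)) = -10*(2*5*(5 + 5) - 15)*(-19 - 4) = -10*(2*5*10 - 15)*(-23) = -10*(100 - 15)*(-23) = -850*(-23) = -10*(-1955) = 19550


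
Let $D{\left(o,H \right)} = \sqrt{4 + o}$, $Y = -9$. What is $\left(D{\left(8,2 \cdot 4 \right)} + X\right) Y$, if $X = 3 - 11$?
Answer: $72 - 18 \sqrt{3} \approx 40.823$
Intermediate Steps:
$X = -8$ ($X = 3 - 11 = -8$)
$\left(D{\left(8,2 \cdot 4 \right)} + X\right) Y = \left(\sqrt{4 + 8} - 8\right) \left(-9\right) = \left(\sqrt{12} - 8\right) \left(-9\right) = \left(2 \sqrt{3} - 8\right) \left(-9\right) = \left(-8 + 2 \sqrt{3}\right) \left(-9\right) = 72 - 18 \sqrt{3}$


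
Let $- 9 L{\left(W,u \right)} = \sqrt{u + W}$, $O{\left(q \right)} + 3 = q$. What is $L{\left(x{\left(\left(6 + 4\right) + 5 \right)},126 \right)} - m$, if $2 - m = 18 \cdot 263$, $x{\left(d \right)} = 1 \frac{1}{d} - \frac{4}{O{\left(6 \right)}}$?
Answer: $4732 - \frac{\sqrt{28065}}{135} \approx 4730.8$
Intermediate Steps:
$O{\left(q \right)} = -3 + q$
$x{\left(d \right)} = - \frac{4}{3} + \frac{1}{d}$ ($x{\left(d \right)} = 1 \frac{1}{d} - \frac{4}{-3 + 6} = \frac{1}{d} - \frac{4}{3} = - \frac{4}{3} + \frac{1}{d}$)
$m = -4732$ ($m = 2 - 18 \cdot 263 = 2 - 4734 = -4732$)
$L{\left(W,u \right)} = - \frac{\sqrt{W + u}}{9}$ ($L{\left(W,u \right)} = - \frac{\sqrt{u + W}}{9} = - \frac{\sqrt{W + u}}{9}$)
$L{\left(x{\left(\left(6 + 4\right) + 5 \right)},126 \right)} - m = - \frac{\sqrt{\left(- \frac{4}{3} + \frac{1}{\left(6 + 4\right) + 5}\right) + 126}}{9} - -4732 = - \frac{\sqrt{\left(- \frac{4}{3} + \frac{1}{10 + 5}\right) + 126}}{9} + 4732 = - \frac{\sqrt{\left(- \frac{4}{3} + \frac{1}{15}\right) + 126}}{9} + 4732 = - \frac{\sqrt{- \frac{19}{15} + 126}}{9} + 4732 = - \frac{\sqrt{\frac{1871}{15}}}{9} + 4732 = - \frac{\frac{1}{15} \sqrt{28065}}{9} + 4732 = - \frac{\sqrt{28065}}{135} + 4732 = 4732 - \frac{\sqrt{28065}}{135}$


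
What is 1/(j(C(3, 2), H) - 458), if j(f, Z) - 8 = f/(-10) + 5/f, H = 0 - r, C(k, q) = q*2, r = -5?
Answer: -20/8983 ≈ -0.0022264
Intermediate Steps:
C(k, q) = 2*q
H = 5 (H = 0 - 1*(-5) = 0 + 5 = 5)
j(f, Z) = 8 + 5/f - f/10 (j(f, Z) = 8 + (f/(-10) + 5/f) = 8 + (f*(-1/10) + 5/f) = 8 + (-f/10 + 5/f) = 8 + (5/f - f/10) = 8 + 5/f - f/10)
1/(j(C(3, 2), H) - 458) = 1/((8 + 5/((2*2)) - 2/5) - 458) = 1/((8 + 5/4 - 1/10*4) - 458) = 1/((8 + 5*(1/4) - 2/5) - 458) = 1/((8 + 5/4 - 2/5) - 458) = 1/(177/20 - 458) = 1/(-8983/20) = -20/8983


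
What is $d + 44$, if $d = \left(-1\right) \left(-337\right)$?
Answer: $381$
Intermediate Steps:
$d = 337$
$d + 44 = 337 + 44 = 381$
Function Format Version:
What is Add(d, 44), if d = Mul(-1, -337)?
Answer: 381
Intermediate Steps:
d = 337
Add(d, 44) = Add(337, 44) = 381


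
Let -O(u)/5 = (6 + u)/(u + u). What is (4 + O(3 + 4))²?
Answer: 81/196 ≈ 0.41327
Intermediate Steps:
O(u) = -5*(6 + u)/(2*u) (O(u) = -5*(6 + u)/(u + u) = -5*(6 + u)/(2*u))
(4 + O(3 + 4))² = (4 + (-5/2 - 15/(3 + 4)))² = (4 + (-5/2 - 15/7))² = (4 - 65/14)² = (-9/14)² = 81/196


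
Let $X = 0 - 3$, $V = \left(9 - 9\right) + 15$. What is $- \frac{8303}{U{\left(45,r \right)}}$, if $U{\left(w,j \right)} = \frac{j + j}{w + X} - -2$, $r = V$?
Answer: $-3059$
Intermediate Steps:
$V = 15$ ($V = 0 + 15 = 15$)
$X = -3$
$r = 15$
$U{\left(w,j \right)} = 2 + \frac{2 j}{-3 + w}$ ($U{\left(w,j \right)} = \frac{j + j}{w - 3} - -2 = \frac{2 j}{-3 + w} + 2 = 2 + \frac{2 j}{-3 + w}$)
$- \frac{8303}{U{\left(45,r \right)}} = - \frac{8303}{2 \frac{1}{-3 + 45} \left(-3 + 15 + 45\right)} = - \frac{8303}{2 \cdot \frac{1}{42} \cdot 57} = - \frac{8303}{\frac{19}{7}} = \left(-8303\right) \frac{7}{19} = -3059$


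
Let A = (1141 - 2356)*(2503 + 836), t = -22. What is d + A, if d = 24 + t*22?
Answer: -4057345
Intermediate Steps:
A = -4056885 (A = -1215*3339 = -4056885)
d = -460 (d = 24 - 22*22 = 24 - 484 = -460)
d + A = -460 - 4056885 = -4057345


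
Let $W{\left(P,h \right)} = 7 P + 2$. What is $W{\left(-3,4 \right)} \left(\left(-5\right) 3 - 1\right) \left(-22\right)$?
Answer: $-6688$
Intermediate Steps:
$W{\left(P,h \right)} = 2 + 7 P$
$W{\left(-3,4 \right)} \left(\left(-5\right) 3 - 1\right) \left(-22\right) = \left(2 + 7 \left(-3\right)\right) \left(\left(-5\right) 3 - 1\right) \left(-22\right) = \left(2 - 21\right) \left(-15 - 1\right) \left(-22\right) = \left(-19\right) \left(-16\right) \left(-22\right) = 304 \left(-22\right) = -6688$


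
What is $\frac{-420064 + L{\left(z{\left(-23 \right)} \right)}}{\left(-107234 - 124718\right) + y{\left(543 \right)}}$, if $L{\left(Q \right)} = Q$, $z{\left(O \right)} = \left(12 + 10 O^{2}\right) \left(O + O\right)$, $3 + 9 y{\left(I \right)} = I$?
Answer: $\frac{165989}{57973} \approx 2.8632$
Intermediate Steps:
$y{\left(I \right)} = - \frac{1}{3} + \frac{I}{9}$
$z{\left(O \right)} = 2 O \left(12 + 10 O^{2}\right)$ ($z{\left(O \right)} = \left(12 + 10 O^{2}\right) 2 O = 2 O \left(12 + 10 O^{2}\right)$)
$\frac{-420064 + L{\left(z{\left(-23 \right)} \right)}}{\left(-107234 - 124718\right) + y{\left(543 \right)}} = \frac{-420064 + \left(20 \left(-23\right)^{3} + 24 \left(-23\right)\right)}{\left(-107234 - 124718\right) + \left(- \frac{1}{3} + \frac{1}{9} \cdot 543\right)} = \frac{-420064 + \left(20 \left(-12167\right) - 552\right)}{-231952 + \left(- \frac{1}{3} + \frac{181}{3}\right)} = \frac{-420064 - 243892}{-231952 + 60} = \frac{-420064 - 243892}{-231892} = \left(-663956\right) \left(- \frac{1}{231892}\right) = \frac{165989}{57973}$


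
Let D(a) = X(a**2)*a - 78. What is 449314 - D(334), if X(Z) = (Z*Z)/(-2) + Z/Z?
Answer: 2078272218770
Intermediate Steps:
X(Z) = 1 - Z**2/2 (X(Z) = Z**2*(-1/2) + 1 = -Z**2/2 + 1 = 1 - Z**2/2)
D(a) = -78 + a*(1 - a**4/2) (D(a) = (1 - a**4/2)*a - 78 = a*(1 - a**4/2) - 78 = -78 + a*(1 - a**4/2))
449314 - D(334) = 449314 - (-78 + 334 - 1/2*334**5) = 449314 - (-78 + 334 - 1/2*4156543539424) = 449314 - (-78 + 334 - 2078271769712) = 449314 - 1*(-2078271769456) = 449314 + 2078271769456 = 2078272218770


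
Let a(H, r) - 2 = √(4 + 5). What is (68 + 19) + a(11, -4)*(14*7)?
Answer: 577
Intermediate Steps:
a(H, r) = 5 (a(H, r) = 2 + √(4 + 5) = 2 + √9 = 2 + 3 = 5)
(68 + 19) + a(11, -4)*(14*7) = (68 + 19) + 5*(14*7) = 87 + 5*98 = 87 + 490 = 577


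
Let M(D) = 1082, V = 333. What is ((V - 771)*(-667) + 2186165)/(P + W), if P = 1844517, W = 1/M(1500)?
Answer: 2681532502/1995767395 ≈ 1.3436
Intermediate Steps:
W = 1/1082 ≈ 0.00092421
((V - 771)*(-667) + 2186165)/(P + W) = ((333 - 771)*(-667) + 2186165)/(1844517 + 1/1082) = (-438*(-667) + 2186165)/(1995767395/1082) = (292146 + 2186165)*(1082/1995767395) = 2478311*(1082/1995767395) = 2681532502/1995767395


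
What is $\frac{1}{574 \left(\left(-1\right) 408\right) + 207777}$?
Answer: $- \frac{1}{26415} \approx -3.7857 \cdot 10^{-5}$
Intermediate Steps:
$\frac{1}{574 \left(\left(-1\right) 408\right) + 207777} = \frac{1}{574 \left(-408\right) + 207777} = \frac{1}{-234192 + 207777} = \frac{1}{-26415} = - \frac{1}{26415}$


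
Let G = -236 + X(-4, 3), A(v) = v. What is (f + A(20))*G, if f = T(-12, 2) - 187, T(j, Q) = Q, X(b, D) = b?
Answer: 39600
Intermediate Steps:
f = -185 (f = 2 - 187 = -185)
G = -240 (G = -236 - 4 = -240)
(f + A(20))*G = (-185 + 20)*(-240) = -165*(-240) = 39600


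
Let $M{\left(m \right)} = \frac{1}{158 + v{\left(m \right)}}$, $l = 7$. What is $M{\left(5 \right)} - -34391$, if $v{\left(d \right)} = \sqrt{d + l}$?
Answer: $\frac{429062195}{12476} - \frac{\sqrt{3}}{12476} \approx 34391.0$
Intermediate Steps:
$v{\left(d \right)} = \sqrt{7 + d}$ ($v{\left(d \right)} = \sqrt{d + 7} = \sqrt{7 + d}$)
$M{\left(m \right)} = \frac{1}{158 + \sqrt{7 + m}}$
$M{\left(5 \right)} - -34391 = \frac{1}{158 + \sqrt{7 + 5}} - -34391 = \frac{1}{158 + \sqrt{12}} + 34391 = \frac{1}{158 + 2 \sqrt{3}} + 34391 = 34391 + \frac{1}{158 + 2 \sqrt{3}}$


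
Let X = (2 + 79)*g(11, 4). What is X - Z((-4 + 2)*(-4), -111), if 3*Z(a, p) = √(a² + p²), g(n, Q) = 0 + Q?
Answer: 324 - √12385/3 ≈ 286.90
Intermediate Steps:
g(n, Q) = Q
X = 324 (X = (2 + 79)*4 = 81*4 = 324)
Z(a, p) = √(a² + p²)/3
X - Z((-4 + 2)*(-4), -111) = 324 - √(((-4 + 2)*(-4))² + (-111)²)/3 = 324 - √((-2*(-4))² + 12321)/3 = 324 - √(8² + 12321)/3 = 324 - √(64 + 12321)/3 = 324 - √12385/3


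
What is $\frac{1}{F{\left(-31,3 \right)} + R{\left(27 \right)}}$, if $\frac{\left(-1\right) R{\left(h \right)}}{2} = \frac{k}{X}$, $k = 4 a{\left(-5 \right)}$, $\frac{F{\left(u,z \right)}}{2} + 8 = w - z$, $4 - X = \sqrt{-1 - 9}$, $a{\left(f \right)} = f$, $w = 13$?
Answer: $\frac{33}{412} - \frac{5 i \sqrt{10}}{412} \approx 0.080097 - 0.038377 i$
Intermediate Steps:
$X = 4 - i \sqrt{10}$ ($X = 4 - \sqrt{-1 - 9} = 4 - \sqrt{-10} = 4 - i \sqrt{10} \approx 4.0 - 3.1623 i$)
$F{\left(u,z \right)} = 10 - 2 z$ ($F{\left(u,z \right)} = -16 + 2 \left(13 - z\right) = -16 - \left(-26 + 2 z\right) = 10 - 2 z$)
$k = -20$ ($k = 4 \left(-5\right) = -20$)
$R{\left(h \right)} = \frac{40}{4 - i \sqrt{10}}$ ($R{\left(h \right)} = - 2 \left(- \frac{20}{4 - i \sqrt{10}}\right) = \frac{40}{4 - i \sqrt{10}}$)
$\frac{1}{F{\left(-31,3 \right)} + R{\left(27 \right)}} = \frac{1}{\left(10 - 6\right) + \left(\frac{80}{13} + \frac{20 i \sqrt{10}}{13}\right)} = \frac{1}{4 + \left(\frac{80}{13} + \frac{20 i \sqrt{10}}{13}\right)} = \frac{1}{\frac{132}{13} + \frac{20 i \sqrt{10}}{13}}$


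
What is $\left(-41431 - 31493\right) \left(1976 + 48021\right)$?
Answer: $-3645981228$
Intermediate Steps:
$\left(-41431 - 31493\right) \left(1976 + 48021\right) = \left(-72924\right) 49997 = -3645981228$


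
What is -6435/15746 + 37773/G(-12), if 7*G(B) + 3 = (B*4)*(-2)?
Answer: 1387605717/488126 ≈ 2842.7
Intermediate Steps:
G(B) = -3/7 - 8*B/7 (G(B) = -3/7 + ((B*4)*(-2))/7 = -3/7 + ((4*B)*(-2))/7 = -3/7 + (-8*B)/7 = -3/7 - 8*B/7)
-6435/15746 + 37773/G(-12) = -6435/15746 + 37773/(-3/7 - 8/7*(-12)) = -6435*1/15746 + 37773/(-3/7 + 96/7) = -6435/15746 + 37773/(93/7) = -6435/15746 + 37773*(7/93) = -6435/15746 + 88137/31 = 1387605717/488126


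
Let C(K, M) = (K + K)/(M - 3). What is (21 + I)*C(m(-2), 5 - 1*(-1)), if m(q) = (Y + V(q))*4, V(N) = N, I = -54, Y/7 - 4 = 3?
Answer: -4136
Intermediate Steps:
Y = 49 (Y = 28 + 7*3 = 28 + 21 = 49)
m(q) = 196 + 4*q (m(q) = (49 + q)*4 = 196 + 4*q)
C(K, M) = 2*K/(-3 + M) (C(K, M) = (2*K)/(-3 + M) = 2*K/(-3 + M))
(21 + I)*C(m(-2), 5 - 1*(-1)) = (21 - 54)*(2*(196 + 4*(-2))/(-3 + (5 - 1*(-1)))) = -66*(196 - 8)/(-3 + (5 + 1)) = -66*188/(-3 + 6) = -66*188/3 = -33*376/3 = -4136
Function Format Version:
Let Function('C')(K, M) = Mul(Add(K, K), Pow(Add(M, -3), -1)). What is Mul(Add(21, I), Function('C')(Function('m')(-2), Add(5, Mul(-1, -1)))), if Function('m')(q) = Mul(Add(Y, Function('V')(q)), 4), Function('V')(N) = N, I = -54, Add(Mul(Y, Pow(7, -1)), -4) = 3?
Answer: -4136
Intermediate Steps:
Y = 49 (Y = Add(28, Mul(7, 3)) = Add(28, 21) = 49)
Function('m')(q) = Add(196, Mul(4, q)) (Function('m')(q) = Mul(Add(49, q), 4) = Add(196, Mul(4, q)))
Function('C')(K, M) = Mul(2, K, Pow(Add(-3, M), -1)) (Function('C')(K, M) = Mul(Mul(2, K), Pow(Add(-3, M), -1)) = Mul(2, K, Pow(Add(-3, M), -1)))
Mul(Add(21, I), Function('C')(Function('m')(-2), Add(5, Mul(-1, -1)))) = Mul(Add(21, -54), Mul(2, Add(196, Mul(4, -2)), Pow(Add(-3, Add(5, Mul(-1, -1))), -1))) = Mul(-33, Mul(2, Add(196, -8), Pow(Add(-3, Add(5, 1)), -1))) = Mul(-33, Mul(2, 188, Pow(Add(-3, 6), -1))) = Mul(-33, Mul(2, 188, Pow(3, -1))) = Mul(-33, Mul(2, 188, Rational(1, 3))) = Mul(-33, Rational(376, 3)) = -4136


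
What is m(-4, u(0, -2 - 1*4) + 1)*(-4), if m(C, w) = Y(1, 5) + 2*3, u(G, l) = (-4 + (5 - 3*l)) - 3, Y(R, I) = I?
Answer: -44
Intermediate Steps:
u(G, l) = -2 - 3*l (u(G, l) = (1 - 3*l) - 3 = -2 - 3*l)
m(C, w) = 11 (m(C, w) = 5 + 2*3 = 5 + 6 = 11)
m(-4, u(0, -2 - 1*4) + 1)*(-4) = 11*(-4) = -44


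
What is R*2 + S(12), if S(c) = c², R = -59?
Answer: 26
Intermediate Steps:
R*2 + S(12) = -59*2 + 12² = -118 + 144 = 26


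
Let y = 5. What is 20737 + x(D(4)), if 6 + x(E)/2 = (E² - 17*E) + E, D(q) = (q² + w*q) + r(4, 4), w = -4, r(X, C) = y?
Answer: 20615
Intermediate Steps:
r(X, C) = 5
D(q) = 5 + q² - 4*q (D(q) = (q² - 4*q) + 5 = 5 + q² - 4*q)
x(E) = -12 - 32*E + 2*E² (x(E) = -12 + 2*((E² - 17*E) + E) = -12 + 2*(E² - 16*E) = -12 + (-32*E + 2*E²) = -12 - 32*E + 2*E²)
20737 + x(D(4)) = 20737 + (-12 - 32*(5 + 4² - 4*4) + 2*(5 + 4² - 4*4)²) = 20737 + (-12 - 32*(5 + 16 - 16) + 2*(5 + 16 - 16)²) = 20737 + (-12 - 32*5 + 2*5²) = 20737 + (-12 - 160 + 2*25) = 20737 + (-12 - 160 + 50) = 20737 - 122 = 20615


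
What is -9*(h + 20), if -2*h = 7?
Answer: -297/2 ≈ -148.50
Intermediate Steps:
h = -7/2 (h = -½*7 = -7/2 ≈ -3.5000)
-9*(h + 20) = -9*(-7/2 + 20) = -9*33/2 = -297/2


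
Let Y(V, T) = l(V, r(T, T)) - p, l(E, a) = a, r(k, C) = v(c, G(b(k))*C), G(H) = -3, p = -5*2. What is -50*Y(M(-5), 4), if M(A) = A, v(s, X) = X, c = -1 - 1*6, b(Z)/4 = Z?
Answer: 100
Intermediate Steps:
b(Z) = 4*Z
p = -10
c = -7 (c = -1 - 6 = -7)
r(k, C) = -3*C
Y(V, T) = 10 - 3*T (Y(V, T) = -3*T - 1*(-10) = -3*T + 10 = 10 - 3*T)
-50*Y(M(-5), 4) = -50*(10 - 3*4) = -50*(10 - 12) = -50*(-2) = 100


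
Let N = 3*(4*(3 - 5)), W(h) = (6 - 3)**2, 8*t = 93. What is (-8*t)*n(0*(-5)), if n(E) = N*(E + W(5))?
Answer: 20088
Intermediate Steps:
t = 93/8 (t = (1/8)*93 = 93/8 ≈ 11.625)
W(h) = 9 (W(h) = 3**2 = 9)
N = -24 (N = 3*(4*(-2)) = 3*(-8) = -24)
n(E) = -216 - 24*E (n(E) = -24*(E + 9) = -24*(9 + E) = -216 - 24*E)
(-8*t)*n(0*(-5)) = (-8*93/8)*(-216 - 0*(-5)) = -93*(-216 - 24*0) = -93*(-216 + 0) = -93*(-216) = 20088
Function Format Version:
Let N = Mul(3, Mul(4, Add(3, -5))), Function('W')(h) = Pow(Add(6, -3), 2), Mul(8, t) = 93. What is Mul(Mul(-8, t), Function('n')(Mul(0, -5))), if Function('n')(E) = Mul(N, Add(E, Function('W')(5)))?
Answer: 20088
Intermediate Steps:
t = Rational(93, 8) (t = Mul(Rational(1, 8), 93) = Rational(93, 8) ≈ 11.625)
Function('W')(h) = 9 (Function('W')(h) = Pow(3, 2) = 9)
N = -24 (N = Mul(3, Mul(4, -2)) = Mul(3, -8) = -24)
Function('n')(E) = Add(-216, Mul(-24, E)) (Function('n')(E) = Mul(-24, Add(E, 9)) = Mul(-24, Add(9, E)) = Add(-216, Mul(-24, E)))
Mul(Mul(-8, t), Function('n')(Mul(0, -5))) = Mul(Mul(-8, Rational(93, 8)), Add(-216, Mul(-24, Mul(0, -5)))) = Mul(-93, Add(-216, Mul(-24, 0))) = Mul(-93, Add(-216, 0)) = Mul(-93, -216) = 20088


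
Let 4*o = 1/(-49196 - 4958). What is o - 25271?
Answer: -5474102937/216616 ≈ -25271.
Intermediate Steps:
o = -1/216616 (o = 1/(4*(-49196 - 4958)) = (¼)/(-54154) = (¼)*(-1/54154) = -1/216616 ≈ -4.6165e-6)
o - 25271 = -1/216616 - 25271 = -5474102937/216616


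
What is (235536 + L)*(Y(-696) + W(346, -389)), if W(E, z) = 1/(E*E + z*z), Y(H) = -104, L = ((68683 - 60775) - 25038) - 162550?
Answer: -1574460382032/271037 ≈ -5.8090e+6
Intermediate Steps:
L = -179680 (L = (7908 - 25038) - 162550 = -17130 - 162550 = -179680)
W(E, z) = 1/(E² + z²)
(235536 + L)*(Y(-696) + W(346, -389)) = (235536 - 179680)*(-104 + 1/(346² + (-389)²)) = 55856*(-104 + 1/(119716 + 151321)) = 55856*(-104 + 1/271037) = 55856*(-28187847/271037) = -1574460382032/271037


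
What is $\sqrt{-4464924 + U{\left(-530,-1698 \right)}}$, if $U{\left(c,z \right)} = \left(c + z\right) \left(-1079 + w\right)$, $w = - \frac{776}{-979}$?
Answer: $\frac{4 i \sqrt{123559698669}}{979} \approx 1436.2 i$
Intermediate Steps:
$w = \frac{776}{979}$ ($w = \left(-776\right) \left(- \frac{1}{979}\right) = \frac{776}{979} \approx 0.79265$)
$U{\left(c,z \right)} = - \frac{1055565 c}{979} - \frac{1055565 z}{979}$ ($U{\left(c,z \right)} = \left(c + z\right) \left(-1079 + \frac{776}{979}\right) = \left(c + z\right) \left(- \frac{1055565}{979}\right) = - \frac{1055565 c}{979} - \frac{1055565 z}{979}$)
$\sqrt{-4464924 + U{\left(-530,-1698 \right)}} = \sqrt{-4464924 - - \frac{2351798820}{979}} = \sqrt{-4464924 + \left(\frac{559449450}{979} + \frac{1792349370}{979}\right)} = \sqrt{-4464924 + \frac{2351798820}{979}} = \sqrt{- \frac{2019361776}{979}} = \frac{4 i \sqrt{123559698669}}{979}$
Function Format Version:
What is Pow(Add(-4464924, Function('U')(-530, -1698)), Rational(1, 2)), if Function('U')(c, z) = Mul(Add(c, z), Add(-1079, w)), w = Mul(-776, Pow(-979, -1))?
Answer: Mul(Rational(4, 979), I, Pow(123559698669, Rational(1, 2))) ≈ Mul(1436.2, I)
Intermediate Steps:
w = Rational(776, 979) (w = Mul(-776, Rational(-1, 979)) = Rational(776, 979) ≈ 0.79265)
Function('U')(c, z) = Add(Mul(Rational(-1055565, 979), c), Mul(Rational(-1055565, 979), z)) (Function('U')(c, z) = Mul(Add(c, z), Add(-1079, Rational(776, 979))) = Mul(Add(c, z), Rational(-1055565, 979)) = Add(Mul(Rational(-1055565, 979), c), Mul(Rational(-1055565, 979), z)))
Pow(Add(-4464924, Function('U')(-530, -1698)), Rational(1, 2)) = Pow(Add(-4464924, Add(Mul(Rational(-1055565, 979), -530), Mul(Rational(-1055565, 979), -1698))), Rational(1, 2)) = Pow(Add(-4464924, Add(Rational(559449450, 979), Rational(1792349370, 979))), Rational(1, 2)) = Pow(Add(-4464924, Rational(2351798820, 979)), Rational(1, 2)) = Pow(Rational(-2019361776, 979), Rational(1, 2)) = Mul(Rational(4, 979), I, Pow(123559698669, Rational(1, 2)))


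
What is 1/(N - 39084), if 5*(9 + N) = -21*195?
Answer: -1/39912 ≈ -2.5055e-5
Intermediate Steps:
N = -828 (N = -9 + (-21*195)/5 = -9 + (⅕)*(-4095) = -9 - 819 = -828)
1/(N - 39084) = 1/(-828 - 39084) = 1/(-39912) = -1/39912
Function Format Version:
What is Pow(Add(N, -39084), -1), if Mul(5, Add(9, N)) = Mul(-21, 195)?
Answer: Rational(-1, 39912) ≈ -2.5055e-5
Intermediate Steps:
N = -828 (N = Add(-9, Mul(Rational(1, 5), Mul(-21, 195))) = Add(-9, Mul(Rational(1, 5), -4095)) = Add(-9, -819) = -828)
Pow(Add(N, -39084), -1) = Pow(Add(-828, -39084), -1) = Pow(-39912, -1) = Rational(-1, 39912)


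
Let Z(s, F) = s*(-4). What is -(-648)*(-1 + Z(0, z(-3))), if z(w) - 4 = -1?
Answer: -648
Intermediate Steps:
z(w) = 3 (z(w) = 4 - 1 = 3)
Z(s, F) = -4*s
-(-648)*(-1 + Z(0, z(-3))) = -(-648)*(-1 - 4*0) = -(-648)*(-1 + 0) = -(-648)*(-1) = -162*4 = -648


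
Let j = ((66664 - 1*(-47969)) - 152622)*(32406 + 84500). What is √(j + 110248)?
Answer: I*√4441031786 ≈ 66641.0*I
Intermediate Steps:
j = -4441142034 (j = ((66664 + 47969) - 152622)*116906 = (114633 - 152622)*116906 = -37989*116906 = -4441142034)
√(j + 110248) = √(-4441142034 + 110248) = √(-4441031786) = I*√4441031786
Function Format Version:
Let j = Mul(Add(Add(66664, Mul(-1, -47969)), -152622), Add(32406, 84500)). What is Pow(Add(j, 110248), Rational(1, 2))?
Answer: Mul(I, Pow(4441031786, Rational(1, 2))) ≈ Mul(66641., I)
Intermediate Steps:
j = -4441142034 (j = Mul(Add(Add(66664, 47969), -152622), 116906) = Mul(Add(114633, -152622), 116906) = Mul(-37989, 116906) = -4441142034)
Pow(Add(j, 110248), Rational(1, 2)) = Pow(Add(-4441142034, 110248), Rational(1, 2)) = Pow(-4441031786, Rational(1, 2)) = Mul(I, Pow(4441031786, Rational(1, 2)))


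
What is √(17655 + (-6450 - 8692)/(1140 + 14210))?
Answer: √41596828078/1535 ≈ 132.87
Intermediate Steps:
√(17655 + (-6450 - 8692)/(1140 + 14210)) = √(17655 - 15142/15350) = √(17655 - 15142*1/15350) = √(17655 - 7571/7675) = √(135494554/7675) = √41596828078/1535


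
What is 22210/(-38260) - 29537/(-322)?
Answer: 28073350/307993 ≈ 91.149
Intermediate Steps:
22210/(-38260) - 29537/(-322) = 22210*(-1/38260) - 29537*(-1/322) = -2221/3826 + 29537/322 = 28073350/307993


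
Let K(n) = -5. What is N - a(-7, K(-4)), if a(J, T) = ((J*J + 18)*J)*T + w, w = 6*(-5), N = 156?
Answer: -2159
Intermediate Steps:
w = -30
a(J, T) = -30 + J*T*(18 + J**2) (a(J, T) = ((J*J + 18)*J)*T - 30 = ((J**2 + 18)*J)*T - 30 = ((18 + J**2)*J)*T - 30 = (J*(18 + J**2))*T - 30 = J*T*(18 + J**2) - 30 = -30 + J*T*(18 + J**2))
N - a(-7, K(-4)) = 156 - (-30 - 5*(-7)**3 + 18*(-7)*(-5)) = 156 - (-30 - 5*(-343) + 630) = 156 - (-30 + 1715 + 630) = 156 - 1*2315 = 156 - 2315 = -2159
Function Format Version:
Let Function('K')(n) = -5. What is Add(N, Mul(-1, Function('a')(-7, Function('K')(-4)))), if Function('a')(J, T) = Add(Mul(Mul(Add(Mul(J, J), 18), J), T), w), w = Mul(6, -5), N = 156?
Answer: -2159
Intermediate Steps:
w = -30
Function('a')(J, T) = Add(-30, Mul(J, T, Add(18, Pow(J, 2)))) (Function('a')(J, T) = Add(Mul(Mul(Add(Mul(J, J), 18), J), T), -30) = Add(Mul(Mul(Add(Pow(J, 2), 18), J), T), -30) = Add(Mul(Mul(Add(18, Pow(J, 2)), J), T), -30) = Add(Mul(Mul(J, Add(18, Pow(J, 2))), T), -30) = Add(Mul(J, T, Add(18, Pow(J, 2))), -30) = Add(-30, Mul(J, T, Add(18, Pow(J, 2)))))
Add(N, Mul(-1, Function('a')(-7, Function('K')(-4)))) = Add(156, Mul(-1, Add(-30, Mul(-5, Pow(-7, 3)), Mul(18, -7, -5)))) = Add(156, Mul(-1, Add(-30, Mul(-5, -343), 630))) = Add(156, Mul(-1, Add(-30, 1715, 630))) = Add(156, Mul(-1, 2315)) = Add(156, -2315) = -2159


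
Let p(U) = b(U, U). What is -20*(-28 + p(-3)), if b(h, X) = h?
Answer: 620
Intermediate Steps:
p(U) = U
-20*(-28 + p(-3)) = -20*(-28 - 3) = -20*(-31) = 620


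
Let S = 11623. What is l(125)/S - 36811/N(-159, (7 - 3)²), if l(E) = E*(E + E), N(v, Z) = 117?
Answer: -424198003/1359891 ≈ -311.94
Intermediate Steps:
l(E) = 2*E² (l(E) = E*(2*E) = 2*E²)
l(125)/S - 36811/N(-159, (7 - 3)²) = (2*125²)/11623 - 36811/117 = (2*15625)*(1/11623) - 36811*1/117 = 31250*(1/11623) - 36811/117 = 31250/11623 - 36811/117 = -424198003/1359891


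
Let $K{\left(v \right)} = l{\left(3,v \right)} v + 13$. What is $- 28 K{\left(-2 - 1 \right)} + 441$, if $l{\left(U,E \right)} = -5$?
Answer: $-343$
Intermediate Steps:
$K{\left(v \right)} = 13 - 5 v$ ($K{\left(v \right)} = - 5 v + 13 = 13 - 5 v$)
$- 28 K{\left(-2 - 1 \right)} + 441 = - 28 \left(13 - 5 \left(-2 - 1\right)\right) + 441 = - 28 \left(13 - -15\right) + 441 = - 28 \left(13 + 15\right) + 441 = \left(-28\right) 28 + 441 = -784 + 441 = -343$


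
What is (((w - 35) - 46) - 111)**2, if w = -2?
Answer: 37636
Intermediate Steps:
(((w - 35) - 46) - 111)**2 = (((-2 - 35) - 46) - 111)**2 = ((-37 - 46) - 111)**2 = (-83 - 111)**2 = (-194)**2 = 37636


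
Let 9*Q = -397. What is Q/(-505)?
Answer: 397/4545 ≈ 0.087349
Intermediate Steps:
Q = -397/9 (Q = (⅑)*(-397) = -397/9 ≈ -44.111)
Q/(-505) = -397/9/(-505) = -397/9*(-1/505) = 397/4545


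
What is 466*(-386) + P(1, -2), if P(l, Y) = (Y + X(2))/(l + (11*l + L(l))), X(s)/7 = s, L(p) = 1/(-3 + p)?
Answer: -4137124/23 ≈ -1.7988e+5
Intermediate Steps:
X(s) = 7*s
P(l, Y) = (14 + Y)/(1/(-3 + l) + 12*l) (P(l, Y) = (Y + 7*2)/(l + (11*l + 1/(-3 + l))) = (Y + 14)/(l + (1/(-3 + l) + 11*l)) = (14 + Y)/(1/(-3 + l) + 12*l))
466*(-386) + P(1, -2) = 466*(-386) + (-3 + 1)*(14 - 2)/(1 + 12*1*(-3 + 1)) = -179876 - 2*12/(1 + 12*1*(-2)) = -179876 - 2*12/(1 - 24) = -179876 - 2*12/(-23) = -179876 - 1/23*(-2)*12 = -179876 + 24/23 = -4137124/23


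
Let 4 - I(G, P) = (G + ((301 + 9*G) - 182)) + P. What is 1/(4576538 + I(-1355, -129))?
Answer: 1/4590102 ≈ 2.1786e-7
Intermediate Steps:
I(G, P) = -115 - P - 10*G (I(G, P) = 4 - ((G + ((301 + 9*G) - 182)) + P) = 4 - ((G + (119 + 9*G)) + P) = 4 - ((119 + 10*G) + P) = 4 - (119 + P + 10*G) = 4 + (-119 - P - 10*G) = -115 - P - 10*G)
1/(4576538 + I(-1355, -129)) = 1/(4576538 + (-115 - 1*(-129) - 10*(-1355))) = 1/(4576538 + (-115 + 129 + 13550)) = 1/(4576538 + 13564) = 1/4590102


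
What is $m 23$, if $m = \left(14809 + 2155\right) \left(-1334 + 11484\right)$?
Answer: $3960245800$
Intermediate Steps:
$m = 172184600$ ($m = 16964 \cdot 10150 = 172184600$)
$m 23 = 172184600 \cdot 23 = 3960245800$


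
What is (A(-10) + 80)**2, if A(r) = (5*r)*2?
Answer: 400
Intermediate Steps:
A(r) = 10*r
(A(-10) + 80)**2 = (10*(-10) + 80)**2 = (-100 + 80)**2 = (-20)**2 = 400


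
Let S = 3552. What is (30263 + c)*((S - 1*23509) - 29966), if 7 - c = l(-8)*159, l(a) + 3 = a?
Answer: -1598484537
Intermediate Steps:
l(a) = -3 + a
c = 1756 (c = 7 - (-3 - 8)*159 = 7 - (-11)*159 = 7 - 1*(-1749) = 7 + 1749 = 1756)
(30263 + c)*((S - 1*23509) - 29966) = (30263 + 1756)*((3552 - 1*23509) - 29966) = 32019*((3552 - 23509) - 29966) = 32019*(-19957 - 29966) = 32019*(-49923) = -1598484537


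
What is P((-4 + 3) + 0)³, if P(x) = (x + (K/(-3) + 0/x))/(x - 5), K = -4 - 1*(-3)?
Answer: 1/729 ≈ 0.0013717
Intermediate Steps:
K = -1 (K = -4 + 3 = -1)
P(x) = (⅓ + x)/(-5 + x) (P(x) = (x + (-1/(-3) + 0/x))/(x - 5) = (x + (-1*(-⅓) + 0))/(-5 + x) = (x + (⅓ + 0))/(-5 + x) = (x + ⅓)/(-5 + x) = (⅓ + x)/(-5 + x))
P((-4 + 3) + 0)³ = ((⅓ + ((-4 + 3) + 0))/(-5 + ((-4 + 3) + 0)))³ = ((⅓ + (-1 + 0))/(-5 + (-1 + 0)))³ = ((⅓ - 1)/(-5 - 1))³ = (-⅔/(-6))³ = (-⅙*(-⅔))³ = (⅑)³ = 1/729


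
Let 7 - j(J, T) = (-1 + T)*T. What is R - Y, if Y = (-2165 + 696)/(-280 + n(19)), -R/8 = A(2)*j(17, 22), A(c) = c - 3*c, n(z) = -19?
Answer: -334993/23 ≈ -14565.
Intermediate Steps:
A(c) = -2*c
j(J, T) = 7 - T*(-1 + T) (j(J, T) = 7 - (-1 + T)*T = 7 - T*(-1 + T))
R = -14560 (R = -8*(-2*2)*(7 + 22 - 1*22²) = -(-32)*(7 + 22 - 1*484) = -(-32)*(7 + 22 - 484) = -(-32)*(-455) = -8*1820 = -14560)
Y = 113/23 (Y = (-2165 + 696)/(-280 - 19) = -1469/(-299) = -1469*(-1/299) = 113/23 ≈ 4.9130)
R - Y = -14560 - 1*113/23 = -14560 - 113/23 = -334993/23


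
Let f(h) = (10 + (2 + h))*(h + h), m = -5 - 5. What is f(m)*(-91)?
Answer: 3640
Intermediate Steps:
m = -10
f(h) = 2*h*(12 + h) (f(h) = (12 + h)*(2*h) = 2*h*(12 + h))
f(m)*(-91) = (2*(-10)*(12 - 10))*(-91) = (2*(-10)*2)*(-91) = -40*(-91) = 3640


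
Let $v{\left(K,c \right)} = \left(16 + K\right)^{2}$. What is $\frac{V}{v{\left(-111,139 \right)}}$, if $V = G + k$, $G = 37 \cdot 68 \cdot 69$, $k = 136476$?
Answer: $\frac{3264}{95} \approx 34.358$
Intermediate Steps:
$G = 173604$ ($G = 2516 \cdot 69 = 173604$)
$V = 310080$ ($V = 173604 + 136476 = 310080$)
$\frac{V}{v{\left(-111,139 \right)}} = \frac{310080}{\left(16 - 111\right)^{2}} = \frac{310080}{\left(-95\right)^{2}} = \frac{310080}{9025} = 310080 \cdot \frac{1}{9025} = \frac{3264}{95}$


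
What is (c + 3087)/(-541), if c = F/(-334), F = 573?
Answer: -1030485/180694 ≈ -5.7029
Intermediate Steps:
c = -573/334 (c = 573/(-334) = 573*(-1/334) = -573/334 ≈ -1.7156)
(c + 3087)/(-541) = (-573/334 + 3087)/(-541) = (1030485/334)*(-1/541) = -1030485/180694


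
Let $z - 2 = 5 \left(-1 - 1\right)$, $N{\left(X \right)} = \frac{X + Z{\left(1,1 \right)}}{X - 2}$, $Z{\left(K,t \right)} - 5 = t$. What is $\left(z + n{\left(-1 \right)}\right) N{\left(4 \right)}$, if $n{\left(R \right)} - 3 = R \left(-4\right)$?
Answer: $-5$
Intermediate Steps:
$Z{\left(K,t \right)} = 5 + t$
$N{\left(X \right)} = \frac{6 + X}{-2 + X}$ ($N{\left(X \right)} = \frac{X + \left(5 + 1\right)}{X - 2} = \frac{X + 6}{-2 + X} = \frac{6 + X}{-2 + X}$)
$n{\left(R \right)} = 3 - 4 R$ ($n{\left(R \right)} = 3 + R \left(-4\right) = 3 - 4 R$)
$z = -8$ ($z = 2 + 5 \left(-1 - 1\right) = 2 + 5 \left(-2\right) = 2 - 10 = -8$)
$\left(z + n{\left(-1 \right)}\right) N{\left(4 \right)} = \left(-8 + \left(3 - -4\right)\right) \frac{6 + 4}{-2 + 4} = \left(-8 + \left(3 + 4\right)\right) \frac{1}{2} \cdot 10 = \left(-8 + 7\right) \frac{1}{2} \cdot 10 = \left(-1\right) 5 = -5$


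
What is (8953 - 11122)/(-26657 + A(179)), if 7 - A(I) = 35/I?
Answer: 388251/4770385 ≈ 0.081388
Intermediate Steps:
A(I) = 7 - 35/I
(8953 - 11122)/(-26657 + A(179)) = (8953 - 11122)/(-26657 + (7 - 35/179)) = -2169/(-26657 + (7 - 35*1/179)) = -2169/(-26657 + (7 - 35/179)) = -2169/(-26657 + 1218/179) = -2169/(-4770385/179) = -2169*(-179/4770385) = 388251/4770385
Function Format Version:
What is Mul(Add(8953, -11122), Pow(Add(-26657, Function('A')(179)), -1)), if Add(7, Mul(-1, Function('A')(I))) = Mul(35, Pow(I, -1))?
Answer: Rational(388251, 4770385) ≈ 0.081388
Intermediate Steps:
Function('A')(I) = Add(7, Mul(-35, Pow(I, -1))) (Function('A')(I) = Add(7, Mul(-1, Mul(35, Pow(I, -1)))) = Add(7, Mul(-35, Pow(I, -1))))
Mul(Add(8953, -11122), Pow(Add(-26657, Function('A')(179)), -1)) = Mul(Add(8953, -11122), Pow(Add(-26657, Add(7, Mul(-35, Pow(179, -1)))), -1)) = Mul(-2169, Pow(Add(-26657, Add(7, Mul(-35, Rational(1, 179)))), -1)) = Mul(-2169, Pow(Add(-26657, Add(7, Rational(-35, 179))), -1)) = Mul(-2169, Pow(Add(-26657, Rational(1218, 179)), -1)) = Mul(-2169, Pow(Rational(-4770385, 179), -1)) = Mul(-2169, Rational(-179, 4770385)) = Rational(388251, 4770385)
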